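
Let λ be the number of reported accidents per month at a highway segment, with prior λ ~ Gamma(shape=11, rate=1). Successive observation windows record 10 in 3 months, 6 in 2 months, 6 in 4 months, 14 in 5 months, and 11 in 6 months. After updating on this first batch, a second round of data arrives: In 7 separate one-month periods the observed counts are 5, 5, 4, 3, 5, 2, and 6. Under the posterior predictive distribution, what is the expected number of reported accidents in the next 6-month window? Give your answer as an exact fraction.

132/7

Total count: 10 + 6 + 6 + 14 + 11 = 47.
Total exposure: 3 + 2 + 4 + 5 + 6 = 20 months.
After the first batch: Gamma(11 + 47, 1 + 20) = Gamma(58, 21).
Total count: 5 + 5 + 4 + 3 + 5 + 2 + 6 = 30.
Total exposure: 7 months.
After the second batch: Gamma(58 + 30, 21 + 7) = Gamma(88, 28).
Predictive mean over a 6-month window = T·E[λ|data] = 6·88/28 = 132/7.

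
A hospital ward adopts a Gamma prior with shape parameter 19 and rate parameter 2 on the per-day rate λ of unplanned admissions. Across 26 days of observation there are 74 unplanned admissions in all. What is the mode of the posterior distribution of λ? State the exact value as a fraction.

23/7

Total count 74 over total exposure 26 days.
The Gamma prior is conjugate for the Poisson rate, so λ | data ~ Gamma(19+74, 2+26) = Gamma(93, 28).
Posterior mode = (α'−1)/β' = 92/28 = 23/7.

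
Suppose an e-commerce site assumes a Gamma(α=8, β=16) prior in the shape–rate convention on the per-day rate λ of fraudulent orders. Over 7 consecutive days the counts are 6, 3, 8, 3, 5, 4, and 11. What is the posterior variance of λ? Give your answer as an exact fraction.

48/529

Total count: 6 + 3 + 8 + 3 + 5 + 4 + 11 = 40.
Total exposure: 7 days.
Conjugate update: add total count to the shape and total exposure to the rate, giving Gamma(48, 23).
Posterior variance = α'/β'² = 48/529.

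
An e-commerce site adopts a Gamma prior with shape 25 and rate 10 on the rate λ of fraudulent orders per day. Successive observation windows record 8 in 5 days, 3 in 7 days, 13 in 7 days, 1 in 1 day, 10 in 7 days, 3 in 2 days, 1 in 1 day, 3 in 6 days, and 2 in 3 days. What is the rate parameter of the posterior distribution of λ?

49

Total count: 8 + 3 + 13 + 1 + 10 + 3 + 1 + 3 + 2 = 44.
Total exposure: 5 + 7 + 7 + 1 + 7 + 2 + 1 + 6 + 3 = 39 days.
Gamma(α, β) with Poisson data over total exposure Σt gives posterior Gamma(α+Σx, β+Σt) = Gamma(69, 49).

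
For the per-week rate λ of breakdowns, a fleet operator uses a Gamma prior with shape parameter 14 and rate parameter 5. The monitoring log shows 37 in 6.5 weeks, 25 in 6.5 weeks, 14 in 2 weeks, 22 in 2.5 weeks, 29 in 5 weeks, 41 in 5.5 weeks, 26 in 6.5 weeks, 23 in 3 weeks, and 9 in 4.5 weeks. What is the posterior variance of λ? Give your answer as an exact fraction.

240/2209

Total count: 37 + 25 + 14 + 22 + 29 + 41 + 26 + 23 + 9 = 226.
Total exposure: 6.5 + 6.5 + 2 + 2.5 + 5 + 5.5 + 6.5 + 3 + 4.5 = 42 weeks.
By Gamma–Poisson conjugacy, the posterior is Gamma(α + Σx, β + Σt) = Gamma(14 + 226, 5 + 42) = Gamma(240, 47).
Posterior variance = α'/β'² = 240/2209.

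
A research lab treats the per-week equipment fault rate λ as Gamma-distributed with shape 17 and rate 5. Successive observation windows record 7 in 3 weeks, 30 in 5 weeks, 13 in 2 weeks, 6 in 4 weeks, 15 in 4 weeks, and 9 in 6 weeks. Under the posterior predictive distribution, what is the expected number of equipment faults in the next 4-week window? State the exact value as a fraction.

Total count: 7 + 30 + 13 + 6 + 15 + 9 = 80.
Total exposure: 3 + 5 + 2 + 4 + 4 + 6 = 24 weeks.
The Gamma prior is conjugate for the Poisson rate, so λ | data ~ Gamma(17+80, 5+24) = Gamma(97, 29).
Predictive mean over a 4-week window = T·E[λ|data] = 4·97/29 = 388/29.

388/29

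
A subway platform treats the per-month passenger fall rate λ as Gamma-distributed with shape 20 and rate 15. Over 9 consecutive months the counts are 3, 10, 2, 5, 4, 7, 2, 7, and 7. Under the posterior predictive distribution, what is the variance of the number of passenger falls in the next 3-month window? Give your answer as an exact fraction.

Total count: 3 + 10 + 2 + 5 + 4 + 7 + 2 + 7 + 7 = 47.
Total exposure: 9 months.
By Gamma–Poisson conjugacy, the posterior is Gamma(α + Σx, β + Σt) = Gamma(20 + 47, 15 + 9) = Gamma(67, 24).
The posterior predictive for a window of length T is Negative Binomial with variance T·α'·(β'+T)/β'² = 3·67·27/576 = 603/64.

603/64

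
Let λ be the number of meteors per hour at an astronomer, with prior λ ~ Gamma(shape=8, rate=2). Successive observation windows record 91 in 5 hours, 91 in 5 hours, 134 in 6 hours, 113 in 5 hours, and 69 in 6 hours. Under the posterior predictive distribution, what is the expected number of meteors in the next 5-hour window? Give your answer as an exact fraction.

2530/29

Total count: 91 + 91 + 134 + 113 + 69 = 498.
Total exposure: 5 + 5 + 6 + 5 + 6 = 27 hours.
Conjugate update: add total count to the shape and total exposure to the rate, giving Gamma(506, 29).
Predictive mean over a 5-hour window = T·E[λ|data] = 5·506/29 = 2530/29.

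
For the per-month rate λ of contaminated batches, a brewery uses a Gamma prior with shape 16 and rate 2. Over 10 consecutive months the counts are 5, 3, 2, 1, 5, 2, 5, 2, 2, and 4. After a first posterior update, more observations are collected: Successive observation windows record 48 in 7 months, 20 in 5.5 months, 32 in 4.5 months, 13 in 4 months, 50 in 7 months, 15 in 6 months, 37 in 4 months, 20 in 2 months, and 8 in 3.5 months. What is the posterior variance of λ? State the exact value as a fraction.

1160/12321

Total count: 5 + 3 + 2 + 1 + 5 + 2 + 5 + 2 + 2 + 4 = 31.
Total exposure: 10 months.
After the first batch: Gamma(16 + 31, 2 + 10) = Gamma(47, 12).
Total count: 48 + 20 + 32 + 13 + 50 + 15 + 37 + 20 + 8 = 243.
Total exposure: 7 + 5.5 + 4.5 + 4 + 7 + 6 + 4 + 2 + 3.5 = 43.5 months.
After the second batch: Gamma(47 + 243, 12 + 43.5) = Gamma(290, 111/2).
Posterior variance = α'/β'² = 290/(12321/4) = 1160/12321.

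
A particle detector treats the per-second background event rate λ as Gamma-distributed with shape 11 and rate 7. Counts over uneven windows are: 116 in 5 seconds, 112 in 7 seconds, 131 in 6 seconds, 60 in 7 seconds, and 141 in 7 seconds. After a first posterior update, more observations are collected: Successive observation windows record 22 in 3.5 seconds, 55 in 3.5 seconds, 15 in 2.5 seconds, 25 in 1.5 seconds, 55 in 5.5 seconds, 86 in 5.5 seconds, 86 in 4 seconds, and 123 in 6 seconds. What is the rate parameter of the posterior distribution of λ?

71

Total count: 116 + 112 + 131 + 60 + 141 = 560.
Total exposure: 5 + 7 + 6 + 7 + 7 = 32 seconds.
After the first batch: Gamma(11 + 560, 7 + 32) = Gamma(571, 39).
Total count: 22 + 55 + 15 + 25 + 55 + 86 + 86 + 123 = 467.
Total exposure: 3.5 + 3.5 + 2.5 + 1.5 + 5.5 + 5.5 + 4 + 6 = 32 seconds.
After the second batch: Gamma(571 + 467, 39 + 32) = Gamma(1038, 71).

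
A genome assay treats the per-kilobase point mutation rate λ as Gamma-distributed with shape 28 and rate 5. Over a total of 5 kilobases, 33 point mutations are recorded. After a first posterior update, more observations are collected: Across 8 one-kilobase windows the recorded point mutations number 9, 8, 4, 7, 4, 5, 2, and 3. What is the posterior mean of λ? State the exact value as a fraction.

Total count 33 over total exposure 5 kilobases.
After the first batch: Gamma(28 + 33, 5 + 5) = Gamma(61, 10).
Total count: 9 + 8 + 4 + 7 + 4 + 5 + 2 + 3 = 42.
Total exposure: 8 kilobases.
After the second batch: Gamma(61 + 42, 10 + 8) = Gamma(103, 18).
Posterior mean = α'/β' = 103/18.

103/18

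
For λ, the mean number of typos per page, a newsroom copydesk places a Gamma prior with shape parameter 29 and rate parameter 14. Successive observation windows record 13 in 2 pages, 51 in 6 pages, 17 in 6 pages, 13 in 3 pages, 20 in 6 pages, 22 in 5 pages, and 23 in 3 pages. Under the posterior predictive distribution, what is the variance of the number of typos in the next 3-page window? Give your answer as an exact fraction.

Total count: 13 + 51 + 17 + 13 + 20 + 22 + 23 = 159.
Total exposure: 2 + 6 + 6 + 3 + 6 + 5 + 3 = 31 pages.
By Gamma–Poisson conjugacy, the posterior is Gamma(α + Σx, β + Σt) = Gamma(29 + 159, 14 + 31) = Gamma(188, 45).
The posterior predictive for a window of length T is Negative Binomial with variance T·α'·(β'+T)/β'² = 3·188·48/2025 = 3008/225.

3008/225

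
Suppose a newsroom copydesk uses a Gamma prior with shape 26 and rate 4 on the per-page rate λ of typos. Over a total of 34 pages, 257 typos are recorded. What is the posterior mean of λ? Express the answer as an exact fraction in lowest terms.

283/38

Total count 257 over total exposure 34 pages.
Posterior: α' = 26 + 257 = 283, β' = 4 + 34 = 38.
Posterior mean = α'/β' = 283/38.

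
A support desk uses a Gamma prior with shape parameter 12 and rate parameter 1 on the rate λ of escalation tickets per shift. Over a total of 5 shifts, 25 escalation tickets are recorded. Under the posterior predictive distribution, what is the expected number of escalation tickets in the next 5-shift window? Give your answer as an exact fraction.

185/6

Total count 25 over total exposure 5 shifts.
Gamma(α, β) with Poisson data over total exposure Σt gives posterior Gamma(α+Σx, β+Σt) = Gamma(37, 6).
Predictive mean over a 5-shift window = T·E[λ|data] = 5·37/6 = 185/6.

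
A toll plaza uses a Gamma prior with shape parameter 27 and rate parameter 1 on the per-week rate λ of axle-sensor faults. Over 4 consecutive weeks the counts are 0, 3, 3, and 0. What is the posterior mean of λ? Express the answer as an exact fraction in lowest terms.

33/5

Total count: 0 + 3 + 3 + 0 = 6.
Total exposure: 4 weeks.
By Gamma–Poisson conjugacy, the posterior is Gamma(α + Σx, β + Σt) = Gamma(27 + 6, 1 + 4) = Gamma(33, 5).
Posterior mean = α'/β' = 33/5.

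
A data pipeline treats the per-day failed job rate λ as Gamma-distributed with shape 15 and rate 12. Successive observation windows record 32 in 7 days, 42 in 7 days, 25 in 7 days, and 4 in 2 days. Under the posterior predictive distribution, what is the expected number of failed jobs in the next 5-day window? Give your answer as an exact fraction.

118/7

Total count: 32 + 42 + 25 + 4 = 103.
Total exposure: 7 + 7 + 7 + 2 = 23 days.
Posterior: α' = 15 + 103 = 118, β' = 12 + 23 = 35.
Predictive mean over a 5-day window = T·E[λ|data] = 5·118/35 = 118/7.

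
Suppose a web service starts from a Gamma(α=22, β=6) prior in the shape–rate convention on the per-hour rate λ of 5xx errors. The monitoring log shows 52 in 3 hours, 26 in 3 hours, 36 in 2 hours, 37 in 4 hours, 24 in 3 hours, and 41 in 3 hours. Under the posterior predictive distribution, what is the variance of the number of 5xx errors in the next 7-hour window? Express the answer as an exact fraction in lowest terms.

25823/288

Total count: 52 + 26 + 36 + 37 + 24 + 41 = 216.
Total exposure: 3 + 3 + 2 + 4 + 3 + 3 = 18 hours.
By Gamma–Poisson conjugacy, the posterior is Gamma(α + Σx, β + Σt) = Gamma(22 + 216, 6 + 18) = Gamma(238, 24).
The posterior predictive for a window of length T is Negative Binomial with variance T·α'·(β'+T)/β'² = 7·238·31/576 = 25823/288.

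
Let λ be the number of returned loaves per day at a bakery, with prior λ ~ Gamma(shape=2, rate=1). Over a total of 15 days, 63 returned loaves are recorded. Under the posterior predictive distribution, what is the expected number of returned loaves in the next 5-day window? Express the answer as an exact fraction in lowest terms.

Total count 63 over total exposure 15 days.
The Gamma prior is conjugate for the Poisson rate, so λ | data ~ Gamma(2+63, 1+15) = Gamma(65, 16).
Predictive mean over a 5-day window = T·E[λ|data] = 5·65/16 = 325/16.

325/16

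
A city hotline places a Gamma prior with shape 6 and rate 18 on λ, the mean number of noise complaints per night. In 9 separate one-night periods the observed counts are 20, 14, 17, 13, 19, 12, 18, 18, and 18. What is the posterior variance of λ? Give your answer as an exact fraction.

Total count: 20 + 14 + 17 + 13 + 19 + 12 + 18 + 18 + 18 = 149.
Total exposure: 9 nights.
Conjugate update: add total count to the shape and total exposure to the rate, giving Gamma(155, 27).
Posterior variance = α'/β'² = 155/729.

155/729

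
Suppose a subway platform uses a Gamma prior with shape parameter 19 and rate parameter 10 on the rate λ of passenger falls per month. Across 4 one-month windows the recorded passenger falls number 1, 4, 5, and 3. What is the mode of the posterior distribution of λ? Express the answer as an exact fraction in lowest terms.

31/14

Total count: 1 + 4 + 5 + 3 = 13.
Total exposure: 4 months.
Gamma(α, β) with Poisson data over total exposure Σt gives posterior Gamma(α+Σx, β+Σt) = Gamma(32, 14).
Posterior mode = (α'−1)/β' = 31/14.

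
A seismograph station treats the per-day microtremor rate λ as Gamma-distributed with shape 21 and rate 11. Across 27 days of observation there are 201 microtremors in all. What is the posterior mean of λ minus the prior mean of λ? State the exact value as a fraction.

822/209

Total count 201 over total exposure 27 days.
Gamma(α, β) with Poisson data over total exposure Σt gives posterior Gamma(α+Σx, β+Σt) = Gamma(222, 38).
Posterior mean = 222/38 = 111/19; prior mean = 21/11 = 21/11. Difference = 111/19 − 21/11 = 822/209.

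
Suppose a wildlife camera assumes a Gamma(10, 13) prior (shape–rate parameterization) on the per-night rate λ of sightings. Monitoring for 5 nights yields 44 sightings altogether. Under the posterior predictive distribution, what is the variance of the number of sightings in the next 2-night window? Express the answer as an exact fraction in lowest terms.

20/3

Total count 44 over total exposure 5 nights.
The Gamma prior is conjugate for the Poisson rate, so λ | data ~ Gamma(10+44, 13+5) = Gamma(54, 18).
The posterior predictive for a window of length T is Negative Binomial with variance T·α'·(β'+T)/β'² = 2·54·20/324 = 20/3.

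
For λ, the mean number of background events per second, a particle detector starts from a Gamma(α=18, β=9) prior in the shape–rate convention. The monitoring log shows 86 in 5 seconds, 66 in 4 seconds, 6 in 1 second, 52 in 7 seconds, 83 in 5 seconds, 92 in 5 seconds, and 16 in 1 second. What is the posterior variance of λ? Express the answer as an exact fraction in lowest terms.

Total count: 86 + 66 + 6 + 52 + 83 + 92 + 16 = 401.
Total exposure: 5 + 4 + 1 + 7 + 5 + 5 + 1 = 28 seconds.
The Gamma prior is conjugate for the Poisson rate, so λ | data ~ Gamma(18+401, 9+28) = Gamma(419, 37).
Posterior variance = α'/β'² = 419/1369.

419/1369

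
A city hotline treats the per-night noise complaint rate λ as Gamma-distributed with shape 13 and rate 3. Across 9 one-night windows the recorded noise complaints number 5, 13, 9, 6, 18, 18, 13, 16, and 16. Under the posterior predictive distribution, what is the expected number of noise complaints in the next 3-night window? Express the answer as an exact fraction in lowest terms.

127/4

Total count: 5 + 13 + 9 + 6 + 18 + 18 + 13 + 16 + 16 = 114.
Total exposure: 9 nights.
Posterior: α' = 13 + 114 = 127, β' = 3 + 9 = 12.
Predictive mean over a 3-night window = T·E[λ|data] = 3·127/12 = 127/4.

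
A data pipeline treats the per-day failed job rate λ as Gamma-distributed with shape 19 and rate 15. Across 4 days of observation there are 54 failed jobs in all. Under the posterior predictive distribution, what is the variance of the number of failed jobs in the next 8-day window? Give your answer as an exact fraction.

15768/361

Total count 54 over total exposure 4 days.
Posterior: α' = 19 + 54 = 73, β' = 15 + 4 = 19.
The posterior predictive for a window of length T is Negative Binomial with variance T·α'·(β'+T)/β'² = 8·73·27/361 = 15768/361.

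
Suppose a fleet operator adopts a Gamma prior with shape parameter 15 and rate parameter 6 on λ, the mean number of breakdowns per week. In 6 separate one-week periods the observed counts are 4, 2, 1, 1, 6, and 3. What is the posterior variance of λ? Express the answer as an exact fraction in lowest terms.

Total count: 4 + 2 + 1 + 1 + 6 + 3 = 17.
Total exposure: 6 weeks.
The Gamma prior is conjugate for the Poisson rate, so λ | data ~ Gamma(15+17, 6+6) = Gamma(32, 12).
Posterior variance = α'/β'² = 32/144 = 2/9.

2/9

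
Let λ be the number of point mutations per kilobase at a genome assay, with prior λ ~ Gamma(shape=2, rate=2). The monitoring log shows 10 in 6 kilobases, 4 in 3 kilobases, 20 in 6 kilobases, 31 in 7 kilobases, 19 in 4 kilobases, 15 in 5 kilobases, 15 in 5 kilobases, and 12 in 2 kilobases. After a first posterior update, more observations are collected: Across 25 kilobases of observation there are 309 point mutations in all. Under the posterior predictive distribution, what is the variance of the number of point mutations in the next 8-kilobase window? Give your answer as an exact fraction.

Total count: 10 + 4 + 20 + 31 + 19 + 15 + 15 + 12 = 126.
Total exposure: 6 + 3 + 6 + 7 + 4 + 5 + 5 + 2 = 38 kilobases.
After the first batch: Gamma(2 + 126, 2 + 38) = Gamma(128, 40).
Total count 309 over total exposure 25 kilobases.
After the second batch: Gamma(128 + 309, 40 + 25) = Gamma(437, 65).
The posterior predictive for a window of length T is Negative Binomial with variance T·α'·(β'+T)/β'² = 8·437·73/4225 = 255208/4225.

255208/4225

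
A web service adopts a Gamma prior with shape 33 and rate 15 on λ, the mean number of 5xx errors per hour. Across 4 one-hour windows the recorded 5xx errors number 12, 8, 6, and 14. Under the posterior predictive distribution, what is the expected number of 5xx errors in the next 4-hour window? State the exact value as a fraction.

292/19

Total count: 12 + 8 + 6 + 14 = 40.
Total exposure: 4 hours.
The Gamma prior is conjugate for the Poisson rate, so λ | data ~ Gamma(33+40, 15+4) = Gamma(73, 19).
Predictive mean over a 4-hour window = T·E[λ|data] = 4·73/19 = 292/19.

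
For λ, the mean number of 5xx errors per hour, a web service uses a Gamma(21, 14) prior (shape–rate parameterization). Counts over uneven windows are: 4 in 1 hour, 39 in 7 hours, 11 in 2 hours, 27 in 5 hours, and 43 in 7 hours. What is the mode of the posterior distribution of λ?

4

Total count: 4 + 39 + 11 + 27 + 43 = 124.
Total exposure: 1 + 7 + 2 + 5 + 7 = 22 hours.
By Gamma–Poisson conjugacy, the posterior is Gamma(α + Σx, β + Σt) = Gamma(21 + 124, 14 + 22) = Gamma(145, 36).
Posterior mode = (α'−1)/β' = 144/36 = 4.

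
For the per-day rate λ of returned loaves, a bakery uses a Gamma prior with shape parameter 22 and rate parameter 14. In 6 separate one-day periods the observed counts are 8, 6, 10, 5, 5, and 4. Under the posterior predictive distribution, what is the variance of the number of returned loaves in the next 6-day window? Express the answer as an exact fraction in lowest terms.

117/5

Total count: 8 + 6 + 10 + 5 + 5 + 4 = 38.
Total exposure: 6 days.
The Gamma prior is conjugate for the Poisson rate, so λ | data ~ Gamma(22+38, 14+6) = Gamma(60, 20).
The posterior predictive for a window of length T is Negative Binomial with variance T·α'·(β'+T)/β'² = 6·60·26/400 = 117/5.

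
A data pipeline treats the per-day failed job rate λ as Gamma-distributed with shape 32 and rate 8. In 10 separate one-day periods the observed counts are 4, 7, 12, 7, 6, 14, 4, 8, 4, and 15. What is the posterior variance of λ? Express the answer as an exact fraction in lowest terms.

113/324

Total count: 4 + 7 + 12 + 7 + 6 + 14 + 4 + 8 + 4 + 15 = 81.
Total exposure: 10 days.
Posterior: α' = 32 + 81 = 113, β' = 8 + 10 = 18.
Posterior variance = α'/β'² = 113/324.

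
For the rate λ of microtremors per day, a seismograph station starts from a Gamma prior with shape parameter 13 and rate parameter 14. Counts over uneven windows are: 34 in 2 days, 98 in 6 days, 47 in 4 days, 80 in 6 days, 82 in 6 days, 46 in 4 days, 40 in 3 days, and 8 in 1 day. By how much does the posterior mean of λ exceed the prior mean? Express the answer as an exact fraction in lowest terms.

2837/322

Total count: 34 + 98 + 47 + 80 + 82 + 46 + 40 + 8 = 435.
Total exposure: 2 + 6 + 4 + 6 + 6 + 4 + 3 + 1 = 32 days.
Conjugate update: add total count to the shape and total exposure to the rate, giving Gamma(448, 46).
Posterior mean = 448/46 = 224/23; prior mean = 13/14 = 13/14. Difference = 224/23 − 13/14 = 2837/322.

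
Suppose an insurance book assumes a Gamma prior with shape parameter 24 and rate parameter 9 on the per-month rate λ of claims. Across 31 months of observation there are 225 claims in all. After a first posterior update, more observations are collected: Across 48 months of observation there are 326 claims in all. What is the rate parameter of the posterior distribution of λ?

88

Total count 225 over total exposure 31 months.
After the first batch: Gamma(24 + 225, 9 + 31) = Gamma(249, 40).
Total count 326 over total exposure 48 months.
After the second batch: Gamma(249 + 326, 40 + 48) = Gamma(575, 88).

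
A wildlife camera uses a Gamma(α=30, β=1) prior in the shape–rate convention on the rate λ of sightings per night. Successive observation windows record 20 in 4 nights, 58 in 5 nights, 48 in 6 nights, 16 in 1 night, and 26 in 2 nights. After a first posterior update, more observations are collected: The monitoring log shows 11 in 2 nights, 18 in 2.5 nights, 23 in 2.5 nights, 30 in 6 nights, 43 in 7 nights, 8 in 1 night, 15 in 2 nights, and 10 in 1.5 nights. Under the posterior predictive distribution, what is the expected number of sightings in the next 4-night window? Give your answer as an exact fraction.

2848/87

Total count: 20 + 58 + 48 + 16 + 26 = 168.
Total exposure: 4 + 5 + 6 + 1 + 2 = 18 nights.
After the first batch: Gamma(30 + 168, 1 + 18) = Gamma(198, 19).
Total count: 11 + 18 + 23 + 30 + 43 + 8 + 15 + 10 = 158.
Total exposure: 2 + 2.5 + 2.5 + 6 + 7 + 1 + 2 + 1.5 = 24.5 nights.
After the second batch: Gamma(198 + 158, 19 + 24.5) = Gamma(356, 87/2).
Predictive mean over a 4-night window = T·E[λ|data] = 4·356/(87/2) = 2848/87.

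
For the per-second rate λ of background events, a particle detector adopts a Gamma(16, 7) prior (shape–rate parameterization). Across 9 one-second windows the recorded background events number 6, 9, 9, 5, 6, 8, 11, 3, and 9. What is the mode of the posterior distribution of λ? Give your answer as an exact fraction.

Total count: 6 + 9 + 9 + 5 + 6 + 8 + 11 + 3 + 9 = 66.
Total exposure: 9 seconds.
Conjugate update: add total count to the shape and total exposure to the rate, giving Gamma(82, 16).
Posterior mode = (α'−1)/β' = 81/16.

81/16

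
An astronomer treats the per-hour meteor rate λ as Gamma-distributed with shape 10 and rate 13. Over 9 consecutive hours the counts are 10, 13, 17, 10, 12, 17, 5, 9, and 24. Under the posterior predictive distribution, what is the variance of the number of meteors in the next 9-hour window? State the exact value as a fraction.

Total count: 10 + 13 + 17 + 10 + 12 + 17 + 5 + 9 + 24 = 117.
Total exposure: 9 hours.
Gamma(α, β) with Poisson data over total exposure Σt gives posterior Gamma(α+Σx, β+Σt) = Gamma(127, 22).
The posterior predictive for a window of length T is Negative Binomial with variance T·α'·(β'+T)/β'² = 9·127·31/484 = 35433/484.

35433/484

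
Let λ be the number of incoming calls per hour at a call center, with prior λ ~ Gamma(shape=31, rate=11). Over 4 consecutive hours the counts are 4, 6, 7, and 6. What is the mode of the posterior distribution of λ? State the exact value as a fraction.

Total count: 4 + 6 + 7 + 6 = 23.
Total exposure: 4 hours.
Conjugate update: add total count to the shape and total exposure to the rate, giving Gamma(54, 15).
Posterior mode = (α'−1)/β' = 53/15.

53/15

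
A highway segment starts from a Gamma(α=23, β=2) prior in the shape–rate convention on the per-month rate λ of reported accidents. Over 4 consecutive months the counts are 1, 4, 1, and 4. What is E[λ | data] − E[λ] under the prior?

-6

Total count: 1 + 4 + 1 + 4 = 10.
Total exposure: 4 months.
By Gamma–Poisson conjugacy, the posterior is Gamma(α + Σx, β + Σt) = Gamma(23 + 10, 2 + 4) = Gamma(33, 6).
Posterior mean = 33/6 = 11/2; prior mean = 23/2 = 23/2. Difference = 11/2 − 23/2 = -6.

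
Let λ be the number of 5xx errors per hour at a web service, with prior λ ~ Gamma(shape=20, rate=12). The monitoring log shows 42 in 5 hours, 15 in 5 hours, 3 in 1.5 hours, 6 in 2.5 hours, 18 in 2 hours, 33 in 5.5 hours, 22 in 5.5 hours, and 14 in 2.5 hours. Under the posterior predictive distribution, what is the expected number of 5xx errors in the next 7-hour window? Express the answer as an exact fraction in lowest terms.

Total count: 42 + 15 + 3 + 6 + 18 + 33 + 22 + 14 = 153.
Total exposure: 5 + 5 + 1.5 + 2.5 + 2 + 5.5 + 5.5 + 2.5 = 29.5 hours.
Conjugate update: add total count to the shape and total exposure to the rate, giving Gamma(173, 83/2).
Predictive mean over a 7-hour window = T·E[λ|data] = 7·173/(83/2) = 2422/83.

2422/83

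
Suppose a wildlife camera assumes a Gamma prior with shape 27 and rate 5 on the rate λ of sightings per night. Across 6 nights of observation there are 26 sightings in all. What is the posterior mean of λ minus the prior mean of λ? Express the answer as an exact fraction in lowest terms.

Total count 26 over total exposure 6 nights.
Posterior: α' = 27 + 26 = 53, β' = 5 + 6 = 11.
Posterior mean = 53/11 = 53/11; prior mean = 27/5 = 27/5. Difference = 53/11 − 27/5 = -32/55.

-32/55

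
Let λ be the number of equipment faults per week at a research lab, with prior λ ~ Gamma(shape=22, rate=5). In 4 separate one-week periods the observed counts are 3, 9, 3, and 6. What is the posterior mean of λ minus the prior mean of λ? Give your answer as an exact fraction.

17/45

Total count: 3 + 9 + 3 + 6 = 21.
Total exposure: 4 weeks.
The Gamma prior is conjugate for the Poisson rate, so λ | data ~ Gamma(22+21, 5+4) = Gamma(43, 9).
Posterior mean = 43/9 = 43/9; prior mean = 22/5 = 22/5. Difference = 43/9 − 22/5 = 17/45.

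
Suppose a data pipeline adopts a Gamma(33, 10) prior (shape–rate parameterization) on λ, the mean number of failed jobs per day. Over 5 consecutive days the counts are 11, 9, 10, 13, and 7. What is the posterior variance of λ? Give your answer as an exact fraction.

Total count: 11 + 9 + 10 + 13 + 7 = 50.
Total exposure: 5 days.
Conjugate update: add total count to the shape and total exposure to the rate, giving Gamma(83, 15).
Posterior variance = α'/β'² = 83/225.

83/225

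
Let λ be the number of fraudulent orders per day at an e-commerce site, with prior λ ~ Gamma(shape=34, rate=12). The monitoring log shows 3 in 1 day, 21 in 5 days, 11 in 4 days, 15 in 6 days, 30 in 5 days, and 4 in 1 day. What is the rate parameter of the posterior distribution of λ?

Total count: 3 + 21 + 11 + 15 + 30 + 4 = 84.
Total exposure: 1 + 5 + 4 + 6 + 5 + 1 = 22 days.
Posterior: α' = 34 + 84 = 118, β' = 12 + 22 = 34.

34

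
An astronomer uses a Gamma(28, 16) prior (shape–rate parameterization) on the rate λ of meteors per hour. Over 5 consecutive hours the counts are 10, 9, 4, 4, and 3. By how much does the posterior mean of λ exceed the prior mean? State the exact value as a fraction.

Total count: 10 + 9 + 4 + 4 + 3 = 30.
Total exposure: 5 hours.
By Gamma–Poisson conjugacy, the posterior is Gamma(α + Σx, β + Σt) = Gamma(28 + 30, 16 + 5) = Gamma(58, 21).
Posterior mean = 58/21 = 58/21; prior mean = 28/16 = 7/4. Difference = 58/21 − 7/4 = 85/84.

85/84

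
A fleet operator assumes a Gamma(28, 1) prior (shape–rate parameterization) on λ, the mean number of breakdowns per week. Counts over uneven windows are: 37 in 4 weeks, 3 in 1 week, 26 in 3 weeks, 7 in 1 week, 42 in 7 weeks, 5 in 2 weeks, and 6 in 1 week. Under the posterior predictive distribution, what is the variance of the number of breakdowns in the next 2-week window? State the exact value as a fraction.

Total count: 37 + 3 + 26 + 7 + 42 + 5 + 6 = 126.
Total exposure: 4 + 1 + 3 + 1 + 7 + 2 + 1 = 19 weeks.
Posterior: α' = 28 + 126 = 154, β' = 1 + 19 = 20.
The posterior predictive for a window of length T is Negative Binomial with variance T·α'·(β'+T)/β'² = 2·154·22/400 = 847/50.

847/50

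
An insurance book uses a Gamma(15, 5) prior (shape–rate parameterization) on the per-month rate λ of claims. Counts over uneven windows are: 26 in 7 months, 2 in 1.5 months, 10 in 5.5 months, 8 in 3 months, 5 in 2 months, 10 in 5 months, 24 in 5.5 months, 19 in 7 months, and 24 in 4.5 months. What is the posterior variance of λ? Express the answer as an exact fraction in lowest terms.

143/2116

Total count: 26 + 2 + 10 + 8 + 5 + 10 + 24 + 19 + 24 = 128.
Total exposure: 7 + 1.5 + 5.5 + 3 + 2 + 5 + 5.5 + 7 + 4.5 = 41 months.
Gamma(α, β) with Poisson data over total exposure Σt gives posterior Gamma(α+Σx, β+Σt) = Gamma(143, 46).
Posterior variance = α'/β'² = 143/2116.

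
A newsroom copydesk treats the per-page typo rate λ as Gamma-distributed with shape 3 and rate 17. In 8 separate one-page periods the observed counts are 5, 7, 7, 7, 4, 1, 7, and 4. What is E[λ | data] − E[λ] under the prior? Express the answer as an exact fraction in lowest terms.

Total count: 5 + 7 + 7 + 7 + 4 + 1 + 7 + 4 = 42.
Total exposure: 8 pages.
Posterior: α' = 3 + 42 = 45, β' = 17 + 8 = 25.
Posterior mean = 45/25 = 9/5; prior mean = 3/17 = 3/17. Difference = 9/5 − 3/17 = 138/85.

138/85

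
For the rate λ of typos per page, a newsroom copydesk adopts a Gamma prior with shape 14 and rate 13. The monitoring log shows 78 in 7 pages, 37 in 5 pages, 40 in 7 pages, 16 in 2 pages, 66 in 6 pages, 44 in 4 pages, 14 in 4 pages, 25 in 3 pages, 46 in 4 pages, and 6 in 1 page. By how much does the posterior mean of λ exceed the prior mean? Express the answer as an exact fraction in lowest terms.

2117/364

Total count: 78 + 37 + 40 + 16 + 66 + 44 + 14 + 25 + 46 + 6 = 372.
Total exposure: 7 + 5 + 7 + 2 + 6 + 4 + 4 + 3 + 4 + 1 = 43 pages.
Conjugate update: add total count to the shape and total exposure to the rate, giving Gamma(386, 56).
Posterior mean = 386/56 = 193/28; prior mean = 14/13 = 14/13. Difference = 193/28 − 14/13 = 2117/364.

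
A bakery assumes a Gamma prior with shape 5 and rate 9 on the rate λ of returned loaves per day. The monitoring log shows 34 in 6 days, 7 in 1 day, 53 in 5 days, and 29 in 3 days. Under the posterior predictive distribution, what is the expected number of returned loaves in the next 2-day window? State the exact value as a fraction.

Total count: 34 + 7 + 53 + 29 = 123.
Total exposure: 6 + 1 + 5 + 3 = 15 days.
Conjugate update: add total count to the shape and total exposure to the rate, giving Gamma(128, 24).
Predictive mean over a 2-day window = T·E[λ|data] = 2·128/24 = 32/3.

32/3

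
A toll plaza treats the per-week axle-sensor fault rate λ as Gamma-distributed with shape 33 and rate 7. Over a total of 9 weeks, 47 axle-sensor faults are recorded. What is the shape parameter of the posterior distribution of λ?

Total count 47 over total exposure 9 weeks.
Posterior: α' = 33 + 47 = 80, β' = 7 + 9 = 16.

80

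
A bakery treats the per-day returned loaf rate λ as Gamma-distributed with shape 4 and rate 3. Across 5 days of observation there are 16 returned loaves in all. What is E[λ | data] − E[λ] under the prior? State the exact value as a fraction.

7/6

Total count 16 over total exposure 5 days.
Conjugate update: add total count to the shape and total exposure to the rate, giving Gamma(20, 8).
Posterior mean = 20/8 = 5/2; prior mean = 4/3 = 4/3. Difference = 5/2 − 4/3 = 7/6.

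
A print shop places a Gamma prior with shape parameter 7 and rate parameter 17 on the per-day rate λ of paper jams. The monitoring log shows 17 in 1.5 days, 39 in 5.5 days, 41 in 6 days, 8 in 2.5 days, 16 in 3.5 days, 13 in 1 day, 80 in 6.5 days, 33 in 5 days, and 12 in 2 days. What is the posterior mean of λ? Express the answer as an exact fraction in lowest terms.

Total count: 17 + 39 + 41 + 8 + 16 + 13 + 80 + 33 + 12 = 259.
Total exposure: 1.5 + 5.5 + 6 + 2.5 + 3.5 + 1 + 6.5 + 5 + 2 = 33.5 days.
Gamma(α, β) with Poisson data over total exposure Σt gives posterior Gamma(α+Σx, β+Σt) = Gamma(266, 101/2).
Posterior mean = α'/β' = 266/(101/2) = 532/101.

532/101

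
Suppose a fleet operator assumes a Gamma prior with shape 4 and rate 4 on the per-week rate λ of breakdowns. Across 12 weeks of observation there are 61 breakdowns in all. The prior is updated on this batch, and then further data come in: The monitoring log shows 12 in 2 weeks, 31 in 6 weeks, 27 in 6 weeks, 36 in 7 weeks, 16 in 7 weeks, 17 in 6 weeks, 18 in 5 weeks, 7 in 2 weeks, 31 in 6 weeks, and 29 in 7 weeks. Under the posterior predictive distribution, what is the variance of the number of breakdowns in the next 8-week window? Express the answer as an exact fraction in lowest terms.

Total count 61 over total exposure 12 weeks.
After the first batch: Gamma(4 + 61, 4 + 12) = Gamma(65, 16).
Total count: 12 + 31 + 27 + 36 + 16 + 17 + 18 + 7 + 31 + 29 = 224.
Total exposure: 2 + 6 + 6 + 7 + 7 + 6 + 5 + 2 + 6 + 7 = 54 weeks.
After the second batch: Gamma(65 + 224, 16 + 54) = Gamma(289, 70).
The posterior predictive for a window of length T is Negative Binomial with variance T·α'·(β'+T)/β'² = 8·289·78/4900 = 45084/1225.

45084/1225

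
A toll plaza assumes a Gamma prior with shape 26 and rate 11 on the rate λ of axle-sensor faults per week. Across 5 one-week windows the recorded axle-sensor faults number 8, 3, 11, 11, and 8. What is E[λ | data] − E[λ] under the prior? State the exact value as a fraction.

321/176

Total count: 8 + 3 + 11 + 11 + 8 = 41.
Total exposure: 5 weeks.
Posterior: α' = 26 + 41 = 67, β' = 11 + 5 = 16.
Posterior mean = 67/16 = 67/16; prior mean = 26/11 = 26/11. Difference = 67/16 − 26/11 = 321/176.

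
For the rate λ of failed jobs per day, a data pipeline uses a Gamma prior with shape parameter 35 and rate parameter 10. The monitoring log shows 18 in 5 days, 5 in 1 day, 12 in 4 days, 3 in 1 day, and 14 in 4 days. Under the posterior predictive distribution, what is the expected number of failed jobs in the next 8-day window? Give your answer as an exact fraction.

Total count: 18 + 5 + 12 + 3 + 14 = 52.
Total exposure: 5 + 1 + 4 + 1 + 4 = 15 days.
The Gamma prior is conjugate for the Poisson rate, so λ | data ~ Gamma(35+52, 10+15) = Gamma(87, 25).
Predictive mean over an 8-day window = T·E[λ|data] = 8·87/25 = 696/25.

696/25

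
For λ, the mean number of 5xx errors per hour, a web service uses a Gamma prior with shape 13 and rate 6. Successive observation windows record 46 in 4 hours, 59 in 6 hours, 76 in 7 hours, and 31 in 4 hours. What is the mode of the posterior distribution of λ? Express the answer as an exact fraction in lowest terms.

Total count: 46 + 59 + 76 + 31 = 212.
Total exposure: 4 + 6 + 7 + 4 = 21 hours.
Conjugate update: add total count to the shape and total exposure to the rate, giving Gamma(225, 27).
Posterior mode = (α'−1)/β' = 224/27.

224/27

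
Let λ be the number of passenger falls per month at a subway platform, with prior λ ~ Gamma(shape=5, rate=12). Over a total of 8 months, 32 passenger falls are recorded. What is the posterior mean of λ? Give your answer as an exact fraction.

Total count 32 over total exposure 8 months.
By Gamma–Poisson conjugacy, the posterior is Gamma(α + Σx, β + Σt) = Gamma(5 + 32, 12 + 8) = Gamma(37, 20).
Posterior mean = α'/β' = 37/20.

37/20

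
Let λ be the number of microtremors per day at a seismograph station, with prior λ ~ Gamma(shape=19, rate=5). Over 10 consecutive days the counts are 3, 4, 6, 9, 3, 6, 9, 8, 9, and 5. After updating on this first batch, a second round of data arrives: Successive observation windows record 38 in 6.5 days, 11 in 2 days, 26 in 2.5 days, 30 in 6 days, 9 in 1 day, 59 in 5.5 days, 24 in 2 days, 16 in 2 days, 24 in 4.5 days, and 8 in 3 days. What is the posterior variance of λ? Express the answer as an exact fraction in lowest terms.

Total count: 3 + 4 + 6 + 9 + 3 + 6 + 9 + 8 + 9 + 5 = 62.
Total exposure: 10 days.
After the first batch: Gamma(19 + 62, 5 + 10) = Gamma(81, 15).
Total count: 38 + 11 + 26 + 30 + 9 + 59 + 24 + 16 + 24 + 8 = 245.
Total exposure: 6.5 + 2 + 2.5 + 6 + 1 + 5.5 + 2 + 2 + 4.5 + 3 = 35 days.
After the second batch: Gamma(81 + 245, 15 + 35) = Gamma(326, 50).
Posterior variance = α'/β'² = 326/2500 = 163/1250.

163/1250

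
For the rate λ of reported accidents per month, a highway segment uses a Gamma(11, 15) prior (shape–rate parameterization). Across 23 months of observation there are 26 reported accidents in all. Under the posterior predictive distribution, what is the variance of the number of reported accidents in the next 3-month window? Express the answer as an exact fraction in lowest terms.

4551/1444

Total count 26 over total exposure 23 months.
Gamma(α, β) with Poisson data over total exposure Σt gives posterior Gamma(α+Σx, β+Σt) = Gamma(37, 38).
The posterior predictive for a window of length T is Negative Binomial with variance T·α'·(β'+T)/β'² = 3·37·41/1444 = 4551/1444.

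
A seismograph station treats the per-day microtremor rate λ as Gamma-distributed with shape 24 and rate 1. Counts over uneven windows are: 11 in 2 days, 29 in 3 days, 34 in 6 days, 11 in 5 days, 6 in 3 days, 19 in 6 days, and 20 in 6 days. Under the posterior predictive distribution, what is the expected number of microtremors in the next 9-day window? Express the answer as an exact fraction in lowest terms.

Total count: 11 + 29 + 34 + 11 + 6 + 19 + 20 = 130.
Total exposure: 2 + 3 + 6 + 5 + 3 + 6 + 6 = 31 days.
The Gamma prior is conjugate for the Poisson rate, so λ | data ~ Gamma(24+130, 1+31) = Gamma(154, 32).
Predictive mean over a 9-day window = T·E[λ|data] = 9·154/32 = 693/16.

693/16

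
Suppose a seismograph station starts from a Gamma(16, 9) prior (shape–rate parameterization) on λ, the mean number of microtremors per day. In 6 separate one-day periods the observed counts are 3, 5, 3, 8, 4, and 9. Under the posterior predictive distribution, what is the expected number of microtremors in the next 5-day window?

16

Total count: 3 + 5 + 3 + 8 + 4 + 9 = 32.
Total exposure: 6 days.
Conjugate update: add total count to the shape and total exposure to the rate, giving Gamma(48, 15).
Predictive mean over a 5-day window = T·E[λ|data] = 5·48/15 = 16.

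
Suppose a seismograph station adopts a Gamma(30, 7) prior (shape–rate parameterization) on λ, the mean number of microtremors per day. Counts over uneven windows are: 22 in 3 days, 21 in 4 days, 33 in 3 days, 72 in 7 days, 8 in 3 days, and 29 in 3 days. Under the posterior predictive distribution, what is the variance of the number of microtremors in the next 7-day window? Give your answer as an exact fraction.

Total count: 22 + 21 + 33 + 72 + 8 + 29 = 185.
Total exposure: 3 + 4 + 3 + 7 + 3 + 3 = 23 days.
Conjugate update: add total count to the shape and total exposure to the rate, giving Gamma(215, 30).
The posterior predictive for a window of length T is Negative Binomial with variance T·α'·(β'+T)/β'² = 7·215·37/900 = 11137/180.

11137/180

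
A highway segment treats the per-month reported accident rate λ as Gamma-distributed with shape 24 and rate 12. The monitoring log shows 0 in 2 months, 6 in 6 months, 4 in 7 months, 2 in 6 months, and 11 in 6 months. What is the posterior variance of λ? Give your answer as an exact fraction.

47/1521

Total count: 0 + 6 + 4 + 2 + 11 = 23.
Total exposure: 2 + 6 + 7 + 6 + 6 = 27 months.
The Gamma prior is conjugate for the Poisson rate, so λ | data ~ Gamma(24+23, 12+27) = Gamma(47, 39).
Posterior variance = α'/β'² = 47/1521.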